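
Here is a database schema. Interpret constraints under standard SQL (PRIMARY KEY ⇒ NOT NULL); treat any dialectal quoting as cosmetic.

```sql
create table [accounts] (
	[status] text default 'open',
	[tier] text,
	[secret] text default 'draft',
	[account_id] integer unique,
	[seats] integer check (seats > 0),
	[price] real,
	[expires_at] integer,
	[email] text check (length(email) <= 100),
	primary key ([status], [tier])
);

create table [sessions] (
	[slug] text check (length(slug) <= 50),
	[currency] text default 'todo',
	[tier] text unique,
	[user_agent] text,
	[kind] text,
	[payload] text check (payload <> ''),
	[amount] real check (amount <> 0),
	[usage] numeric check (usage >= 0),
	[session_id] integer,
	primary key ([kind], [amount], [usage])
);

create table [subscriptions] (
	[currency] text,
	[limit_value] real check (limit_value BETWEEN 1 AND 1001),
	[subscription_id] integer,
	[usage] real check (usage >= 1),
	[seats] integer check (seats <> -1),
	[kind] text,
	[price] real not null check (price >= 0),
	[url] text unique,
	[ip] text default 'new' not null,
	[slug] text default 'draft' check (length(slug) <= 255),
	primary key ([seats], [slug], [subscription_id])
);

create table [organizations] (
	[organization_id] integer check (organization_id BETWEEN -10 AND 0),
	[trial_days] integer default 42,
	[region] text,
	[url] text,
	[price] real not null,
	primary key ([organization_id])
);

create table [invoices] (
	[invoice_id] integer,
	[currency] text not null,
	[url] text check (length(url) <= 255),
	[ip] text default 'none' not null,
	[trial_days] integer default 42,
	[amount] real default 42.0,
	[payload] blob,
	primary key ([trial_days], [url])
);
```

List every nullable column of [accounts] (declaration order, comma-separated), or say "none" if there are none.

secret, account_id, seats, price, expires_at, email

- status: part of the PRIMARY KEY, which implies NOT NULL → not nullable.
- tier: part of the PRIMARY KEY, which implies NOT NULL → not nullable.
- secret: DEFAULT only fills an omitted column; an explicit NULL is still allowed → nullable.
- account_id: UNIQUE does not imply NOT NULL → nullable.
- seats: CHECK does not forbid NULL (a CHECK constraint passes when its expression is NULL) → nullable.
- price: no NOT NULL constraint applies → nullable.
- expires_at: no NOT NULL constraint applies → nullable.
- email: CHECK does not forbid NULL (a CHECK constraint passes when its expression is NULL) → nullable.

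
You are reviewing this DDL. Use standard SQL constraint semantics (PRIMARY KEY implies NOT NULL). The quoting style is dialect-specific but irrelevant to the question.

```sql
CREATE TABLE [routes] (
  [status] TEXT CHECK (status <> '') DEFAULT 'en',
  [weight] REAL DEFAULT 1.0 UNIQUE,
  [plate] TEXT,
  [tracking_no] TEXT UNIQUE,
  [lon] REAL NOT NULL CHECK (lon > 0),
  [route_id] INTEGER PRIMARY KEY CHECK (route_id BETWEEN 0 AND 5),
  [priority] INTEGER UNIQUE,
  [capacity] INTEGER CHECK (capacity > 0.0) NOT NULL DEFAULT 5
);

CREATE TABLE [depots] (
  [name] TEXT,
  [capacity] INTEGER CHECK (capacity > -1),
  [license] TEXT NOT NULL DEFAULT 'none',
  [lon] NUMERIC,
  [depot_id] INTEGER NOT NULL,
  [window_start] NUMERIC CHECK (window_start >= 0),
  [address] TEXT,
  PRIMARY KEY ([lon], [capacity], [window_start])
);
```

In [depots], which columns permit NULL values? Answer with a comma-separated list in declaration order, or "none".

name, address

- name: no NOT NULL constraint applies → nullable.
- capacity: part of the PRIMARY KEY, which implies NOT NULL → not nullable.
- license: declared NOT NULL → not nullable.
- lon: part of the PRIMARY KEY, which implies NOT NULL → not nullable.
- depot_id: declared NOT NULL → not nullable.
- window_start: part of the PRIMARY KEY, which implies NOT NULL → not nullable.
- address: no NOT NULL constraint applies → nullable.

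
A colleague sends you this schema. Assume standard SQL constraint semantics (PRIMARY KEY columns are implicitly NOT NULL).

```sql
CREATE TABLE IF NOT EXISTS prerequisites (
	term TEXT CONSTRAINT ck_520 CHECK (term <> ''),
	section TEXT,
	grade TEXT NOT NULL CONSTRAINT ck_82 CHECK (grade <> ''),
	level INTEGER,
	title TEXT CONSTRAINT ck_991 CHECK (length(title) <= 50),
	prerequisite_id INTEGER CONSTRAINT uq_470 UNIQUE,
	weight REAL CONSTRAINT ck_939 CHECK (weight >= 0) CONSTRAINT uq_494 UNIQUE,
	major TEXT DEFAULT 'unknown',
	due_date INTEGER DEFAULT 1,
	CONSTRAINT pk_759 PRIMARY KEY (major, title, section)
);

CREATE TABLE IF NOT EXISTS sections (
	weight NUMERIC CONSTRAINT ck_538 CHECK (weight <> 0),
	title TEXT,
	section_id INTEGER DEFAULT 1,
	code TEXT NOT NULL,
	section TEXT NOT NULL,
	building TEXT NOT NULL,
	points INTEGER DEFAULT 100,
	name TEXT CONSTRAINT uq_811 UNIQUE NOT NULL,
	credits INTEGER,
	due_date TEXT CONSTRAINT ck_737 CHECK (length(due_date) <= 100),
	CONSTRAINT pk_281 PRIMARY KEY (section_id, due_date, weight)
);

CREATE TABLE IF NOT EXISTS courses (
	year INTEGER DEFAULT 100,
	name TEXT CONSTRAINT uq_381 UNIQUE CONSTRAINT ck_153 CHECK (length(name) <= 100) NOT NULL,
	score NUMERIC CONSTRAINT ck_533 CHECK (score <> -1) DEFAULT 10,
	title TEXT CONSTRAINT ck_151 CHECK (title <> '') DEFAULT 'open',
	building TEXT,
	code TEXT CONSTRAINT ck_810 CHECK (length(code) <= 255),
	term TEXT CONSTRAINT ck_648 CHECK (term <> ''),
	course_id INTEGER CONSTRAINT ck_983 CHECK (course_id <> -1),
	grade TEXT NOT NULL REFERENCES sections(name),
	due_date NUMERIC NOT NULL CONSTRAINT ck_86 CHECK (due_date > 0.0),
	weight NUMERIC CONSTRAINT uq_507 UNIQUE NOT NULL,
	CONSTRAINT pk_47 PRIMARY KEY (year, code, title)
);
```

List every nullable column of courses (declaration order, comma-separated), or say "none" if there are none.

score, building, term, course_id

- year: part of the PRIMARY KEY, which implies NOT NULL → not nullable.
- name: declared NOT NULL → not nullable.
- score: CHECK does not forbid NULL (a CHECK constraint passes when its expression is NULL) → nullable.
- title: part of the PRIMARY KEY, which implies NOT NULL → not nullable.
- building: no NOT NULL constraint applies → nullable.
- code: part of the PRIMARY KEY, which implies NOT NULL → not nullable.
- term: CHECK does not forbid NULL (a CHECK constraint passes when its expression is NULL) → nullable.
- course_id: CHECK does not forbid NULL (a CHECK constraint passes when its expression is NULL) → nullable.
- grade: declared NOT NULL → not nullable.
- due_date: declared NOT NULL → not nullable.
- weight: declared NOT NULL → not nullable.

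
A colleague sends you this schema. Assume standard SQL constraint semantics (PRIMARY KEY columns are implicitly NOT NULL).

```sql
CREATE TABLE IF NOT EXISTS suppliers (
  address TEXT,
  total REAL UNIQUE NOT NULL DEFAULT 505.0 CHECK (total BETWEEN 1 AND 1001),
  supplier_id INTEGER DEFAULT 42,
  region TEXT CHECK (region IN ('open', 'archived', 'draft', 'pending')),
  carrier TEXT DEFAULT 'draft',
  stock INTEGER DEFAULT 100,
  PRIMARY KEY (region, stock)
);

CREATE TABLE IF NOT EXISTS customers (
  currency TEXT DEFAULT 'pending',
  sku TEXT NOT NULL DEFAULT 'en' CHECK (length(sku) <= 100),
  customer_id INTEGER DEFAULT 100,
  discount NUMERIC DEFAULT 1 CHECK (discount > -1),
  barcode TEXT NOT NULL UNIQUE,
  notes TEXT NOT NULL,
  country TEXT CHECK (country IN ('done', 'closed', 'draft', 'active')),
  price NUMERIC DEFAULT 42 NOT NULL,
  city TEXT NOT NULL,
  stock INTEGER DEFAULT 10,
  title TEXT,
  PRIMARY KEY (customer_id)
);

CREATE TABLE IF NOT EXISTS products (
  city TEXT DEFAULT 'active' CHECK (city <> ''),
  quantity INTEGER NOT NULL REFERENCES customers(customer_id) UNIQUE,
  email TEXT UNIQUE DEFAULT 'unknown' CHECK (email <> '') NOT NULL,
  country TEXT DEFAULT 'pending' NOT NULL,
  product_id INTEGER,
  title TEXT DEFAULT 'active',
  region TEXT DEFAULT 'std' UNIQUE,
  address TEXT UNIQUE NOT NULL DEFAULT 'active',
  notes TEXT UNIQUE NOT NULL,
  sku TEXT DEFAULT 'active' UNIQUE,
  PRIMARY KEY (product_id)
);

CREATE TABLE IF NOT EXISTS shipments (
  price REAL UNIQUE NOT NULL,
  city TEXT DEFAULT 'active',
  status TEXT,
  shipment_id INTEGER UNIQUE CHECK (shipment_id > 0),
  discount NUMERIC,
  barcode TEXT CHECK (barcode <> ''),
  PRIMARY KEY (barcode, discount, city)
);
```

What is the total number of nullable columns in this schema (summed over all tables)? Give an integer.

14

suppliers: 3 nullable (address, supplier_id, carrier — PK (region, stock) and explicit NOT NULL columns excluded).
customers: 5 nullable (currency, discount, country, stock, title — PK (customer_id) and explicit NOT NULL columns excluded).
products: 4 nullable (city, title, region, sku — PK (product_id) and explicit NOT NULL columns excluded).
shipments: 2 nullable (status, shipment_id — PK (barcode, discount, city) and explicit NOT NULL columns excluded).
Total: 3 + 5 + 4 + 2 = 14.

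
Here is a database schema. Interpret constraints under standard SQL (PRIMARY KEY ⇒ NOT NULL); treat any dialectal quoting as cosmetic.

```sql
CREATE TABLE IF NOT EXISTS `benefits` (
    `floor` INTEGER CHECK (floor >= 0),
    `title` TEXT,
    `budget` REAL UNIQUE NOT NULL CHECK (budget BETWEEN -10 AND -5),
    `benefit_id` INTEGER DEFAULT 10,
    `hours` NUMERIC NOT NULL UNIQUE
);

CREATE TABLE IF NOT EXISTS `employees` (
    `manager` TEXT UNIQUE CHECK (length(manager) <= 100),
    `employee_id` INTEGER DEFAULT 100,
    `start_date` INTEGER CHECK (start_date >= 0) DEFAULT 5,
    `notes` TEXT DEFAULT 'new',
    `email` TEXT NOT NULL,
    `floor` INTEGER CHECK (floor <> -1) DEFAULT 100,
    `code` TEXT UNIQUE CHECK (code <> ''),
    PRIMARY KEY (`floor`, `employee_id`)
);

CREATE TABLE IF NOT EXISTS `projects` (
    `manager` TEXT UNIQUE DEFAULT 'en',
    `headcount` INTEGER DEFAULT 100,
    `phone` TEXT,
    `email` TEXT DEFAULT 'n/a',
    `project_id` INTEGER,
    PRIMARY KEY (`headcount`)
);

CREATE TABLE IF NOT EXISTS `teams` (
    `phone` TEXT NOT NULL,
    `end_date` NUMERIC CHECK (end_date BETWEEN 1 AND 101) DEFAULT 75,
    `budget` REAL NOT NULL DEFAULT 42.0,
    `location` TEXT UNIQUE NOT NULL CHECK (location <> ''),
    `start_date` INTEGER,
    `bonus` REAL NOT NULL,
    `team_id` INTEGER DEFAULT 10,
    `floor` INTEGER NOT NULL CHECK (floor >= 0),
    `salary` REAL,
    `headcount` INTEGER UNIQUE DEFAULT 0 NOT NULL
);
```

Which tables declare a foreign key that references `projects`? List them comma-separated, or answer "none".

No REFERENCES clause anywhere in the schema names projects.

none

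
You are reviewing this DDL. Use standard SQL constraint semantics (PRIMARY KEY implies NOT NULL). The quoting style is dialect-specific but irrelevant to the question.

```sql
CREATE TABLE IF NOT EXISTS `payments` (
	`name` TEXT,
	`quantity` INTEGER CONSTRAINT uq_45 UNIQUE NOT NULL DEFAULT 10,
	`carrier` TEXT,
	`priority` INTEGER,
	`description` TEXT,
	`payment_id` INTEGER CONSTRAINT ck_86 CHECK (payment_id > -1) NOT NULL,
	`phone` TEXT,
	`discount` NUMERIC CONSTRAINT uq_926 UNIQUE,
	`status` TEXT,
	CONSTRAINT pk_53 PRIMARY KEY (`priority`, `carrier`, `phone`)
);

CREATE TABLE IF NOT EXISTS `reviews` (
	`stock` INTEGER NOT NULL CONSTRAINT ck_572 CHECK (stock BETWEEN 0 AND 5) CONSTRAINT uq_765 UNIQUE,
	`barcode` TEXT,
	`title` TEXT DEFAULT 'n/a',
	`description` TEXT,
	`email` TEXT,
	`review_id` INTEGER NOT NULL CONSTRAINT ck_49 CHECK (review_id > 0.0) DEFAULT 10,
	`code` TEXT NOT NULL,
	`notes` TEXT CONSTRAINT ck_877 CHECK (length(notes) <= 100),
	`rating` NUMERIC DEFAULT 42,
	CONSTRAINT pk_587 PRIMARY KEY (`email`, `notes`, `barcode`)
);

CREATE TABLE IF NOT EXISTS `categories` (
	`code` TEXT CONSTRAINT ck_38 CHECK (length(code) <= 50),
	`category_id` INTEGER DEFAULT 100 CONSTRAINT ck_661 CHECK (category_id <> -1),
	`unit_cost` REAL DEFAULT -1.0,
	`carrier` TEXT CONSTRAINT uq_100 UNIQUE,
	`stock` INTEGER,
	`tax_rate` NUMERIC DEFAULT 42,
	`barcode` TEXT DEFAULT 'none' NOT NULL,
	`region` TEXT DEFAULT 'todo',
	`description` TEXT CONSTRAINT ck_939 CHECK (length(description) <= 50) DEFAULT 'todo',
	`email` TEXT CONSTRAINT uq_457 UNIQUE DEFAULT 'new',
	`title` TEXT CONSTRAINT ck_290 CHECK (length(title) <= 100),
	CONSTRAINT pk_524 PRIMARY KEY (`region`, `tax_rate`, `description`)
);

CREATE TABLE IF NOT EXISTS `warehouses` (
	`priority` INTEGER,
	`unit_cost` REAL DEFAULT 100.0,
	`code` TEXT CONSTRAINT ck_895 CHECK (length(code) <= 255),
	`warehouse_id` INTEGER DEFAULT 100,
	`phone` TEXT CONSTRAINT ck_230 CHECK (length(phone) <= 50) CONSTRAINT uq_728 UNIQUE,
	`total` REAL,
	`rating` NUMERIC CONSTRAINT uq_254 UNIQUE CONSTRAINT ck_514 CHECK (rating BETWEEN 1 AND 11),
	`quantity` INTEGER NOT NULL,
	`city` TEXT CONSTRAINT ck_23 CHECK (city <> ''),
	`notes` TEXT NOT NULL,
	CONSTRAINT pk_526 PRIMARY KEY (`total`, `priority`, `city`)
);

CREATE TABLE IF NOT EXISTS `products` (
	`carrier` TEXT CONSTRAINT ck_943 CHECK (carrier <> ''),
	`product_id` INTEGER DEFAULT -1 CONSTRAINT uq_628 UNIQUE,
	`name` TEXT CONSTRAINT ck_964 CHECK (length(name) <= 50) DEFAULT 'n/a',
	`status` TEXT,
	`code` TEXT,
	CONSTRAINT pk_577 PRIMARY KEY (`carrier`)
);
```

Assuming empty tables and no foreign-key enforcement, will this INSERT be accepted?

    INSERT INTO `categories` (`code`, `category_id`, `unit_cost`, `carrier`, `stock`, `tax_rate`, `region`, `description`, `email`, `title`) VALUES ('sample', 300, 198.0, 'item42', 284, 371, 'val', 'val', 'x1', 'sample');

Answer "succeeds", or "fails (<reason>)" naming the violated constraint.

NOT NULL columns: barcode defaults to 'none'; description is supplied; region is supplied; tax_rate is supplied.
CHECK constraints: 'sample' satisfies (length(code) <= 50); 300 satisfies (category_id <> -1); 'val' satisfies (length(description) <= 50); 'sample' satisfies (length(title) <= 100).
No constraint is violated.

succeeds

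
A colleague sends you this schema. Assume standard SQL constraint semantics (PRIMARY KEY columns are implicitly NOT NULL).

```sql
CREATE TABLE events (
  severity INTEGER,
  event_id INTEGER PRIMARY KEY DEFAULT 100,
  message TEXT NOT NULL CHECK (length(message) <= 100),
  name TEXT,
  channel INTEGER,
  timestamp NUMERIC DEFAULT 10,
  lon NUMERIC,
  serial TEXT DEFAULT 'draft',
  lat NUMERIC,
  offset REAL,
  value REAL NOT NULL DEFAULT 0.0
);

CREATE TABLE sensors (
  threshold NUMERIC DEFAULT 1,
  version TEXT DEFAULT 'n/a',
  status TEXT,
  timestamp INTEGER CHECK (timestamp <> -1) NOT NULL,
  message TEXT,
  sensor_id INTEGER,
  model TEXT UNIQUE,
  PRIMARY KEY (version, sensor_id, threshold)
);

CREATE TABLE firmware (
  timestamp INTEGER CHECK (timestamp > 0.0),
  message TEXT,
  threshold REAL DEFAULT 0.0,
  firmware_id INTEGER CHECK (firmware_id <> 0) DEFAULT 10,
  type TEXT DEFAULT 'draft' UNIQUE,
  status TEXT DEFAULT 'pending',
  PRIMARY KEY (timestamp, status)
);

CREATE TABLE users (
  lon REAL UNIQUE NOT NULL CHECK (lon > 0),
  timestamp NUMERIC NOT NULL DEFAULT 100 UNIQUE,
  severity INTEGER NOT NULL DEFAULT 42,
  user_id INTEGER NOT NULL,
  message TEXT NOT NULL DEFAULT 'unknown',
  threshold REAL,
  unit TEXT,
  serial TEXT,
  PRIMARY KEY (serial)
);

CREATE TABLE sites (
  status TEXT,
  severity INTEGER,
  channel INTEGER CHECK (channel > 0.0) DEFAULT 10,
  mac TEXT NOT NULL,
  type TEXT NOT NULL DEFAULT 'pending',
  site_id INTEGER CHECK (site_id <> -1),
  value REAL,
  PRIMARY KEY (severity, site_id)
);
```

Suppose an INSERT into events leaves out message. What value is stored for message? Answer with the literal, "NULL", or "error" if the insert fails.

message has no DEFAULT clause.
Omitting it would insert NULL, but it is declared NOT NULL, so the INSERT fails.

error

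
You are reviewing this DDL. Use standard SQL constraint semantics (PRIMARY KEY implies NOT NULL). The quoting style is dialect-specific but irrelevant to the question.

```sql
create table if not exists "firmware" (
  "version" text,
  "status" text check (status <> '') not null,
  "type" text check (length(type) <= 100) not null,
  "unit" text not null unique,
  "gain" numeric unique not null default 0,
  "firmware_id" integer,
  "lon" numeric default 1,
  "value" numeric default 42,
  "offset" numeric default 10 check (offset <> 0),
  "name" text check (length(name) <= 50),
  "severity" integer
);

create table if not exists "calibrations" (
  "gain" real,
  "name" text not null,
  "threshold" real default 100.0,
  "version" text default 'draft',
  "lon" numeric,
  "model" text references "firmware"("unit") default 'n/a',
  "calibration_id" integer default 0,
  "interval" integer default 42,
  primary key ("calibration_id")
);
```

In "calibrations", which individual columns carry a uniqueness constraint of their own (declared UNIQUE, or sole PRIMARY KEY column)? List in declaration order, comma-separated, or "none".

calibration_id

- gain: no UNIQUE or single-column PK constraint.
- name: no UNIQUE or single-column PK constraint.
- threshold: no UNIQUE or single-column PK constraint.
- version: no UNIQUE or single-column PK constraint.
- lon: no UNIQUE or single-column PK constraint.
- model: no UNIQUE or single-column PK constraint.
- calibration_id: single-column PRIMARY KEY → unique.
- interval: no UNIQUE or single-column PK constraint.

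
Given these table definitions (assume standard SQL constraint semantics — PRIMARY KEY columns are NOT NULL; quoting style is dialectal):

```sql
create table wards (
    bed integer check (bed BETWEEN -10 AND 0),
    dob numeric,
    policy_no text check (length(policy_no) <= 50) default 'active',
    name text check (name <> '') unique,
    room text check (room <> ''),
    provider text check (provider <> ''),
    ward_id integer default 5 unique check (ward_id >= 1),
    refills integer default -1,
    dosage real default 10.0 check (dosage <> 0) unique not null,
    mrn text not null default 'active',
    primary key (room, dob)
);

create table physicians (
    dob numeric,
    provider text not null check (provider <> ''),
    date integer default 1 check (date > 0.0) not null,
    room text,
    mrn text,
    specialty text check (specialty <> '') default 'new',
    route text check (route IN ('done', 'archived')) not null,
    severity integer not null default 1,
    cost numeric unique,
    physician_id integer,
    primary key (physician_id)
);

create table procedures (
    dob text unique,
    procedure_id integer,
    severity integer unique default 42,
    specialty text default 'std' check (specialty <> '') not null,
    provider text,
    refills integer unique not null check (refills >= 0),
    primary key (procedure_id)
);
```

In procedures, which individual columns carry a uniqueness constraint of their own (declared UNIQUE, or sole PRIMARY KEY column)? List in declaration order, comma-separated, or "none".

dob, procedure_id, severity, refills

- dob: declared UNIQUE → unique.
- procedure_id: single-column PRIMARY KEY → unique.
- severity: declared UNIQUE → unique.
- specialty: no UNIQUE or single-column PK constraint.
- provider: no UNIQUE or single-column PK constraint.
- refills: declared UNIQUE → unique.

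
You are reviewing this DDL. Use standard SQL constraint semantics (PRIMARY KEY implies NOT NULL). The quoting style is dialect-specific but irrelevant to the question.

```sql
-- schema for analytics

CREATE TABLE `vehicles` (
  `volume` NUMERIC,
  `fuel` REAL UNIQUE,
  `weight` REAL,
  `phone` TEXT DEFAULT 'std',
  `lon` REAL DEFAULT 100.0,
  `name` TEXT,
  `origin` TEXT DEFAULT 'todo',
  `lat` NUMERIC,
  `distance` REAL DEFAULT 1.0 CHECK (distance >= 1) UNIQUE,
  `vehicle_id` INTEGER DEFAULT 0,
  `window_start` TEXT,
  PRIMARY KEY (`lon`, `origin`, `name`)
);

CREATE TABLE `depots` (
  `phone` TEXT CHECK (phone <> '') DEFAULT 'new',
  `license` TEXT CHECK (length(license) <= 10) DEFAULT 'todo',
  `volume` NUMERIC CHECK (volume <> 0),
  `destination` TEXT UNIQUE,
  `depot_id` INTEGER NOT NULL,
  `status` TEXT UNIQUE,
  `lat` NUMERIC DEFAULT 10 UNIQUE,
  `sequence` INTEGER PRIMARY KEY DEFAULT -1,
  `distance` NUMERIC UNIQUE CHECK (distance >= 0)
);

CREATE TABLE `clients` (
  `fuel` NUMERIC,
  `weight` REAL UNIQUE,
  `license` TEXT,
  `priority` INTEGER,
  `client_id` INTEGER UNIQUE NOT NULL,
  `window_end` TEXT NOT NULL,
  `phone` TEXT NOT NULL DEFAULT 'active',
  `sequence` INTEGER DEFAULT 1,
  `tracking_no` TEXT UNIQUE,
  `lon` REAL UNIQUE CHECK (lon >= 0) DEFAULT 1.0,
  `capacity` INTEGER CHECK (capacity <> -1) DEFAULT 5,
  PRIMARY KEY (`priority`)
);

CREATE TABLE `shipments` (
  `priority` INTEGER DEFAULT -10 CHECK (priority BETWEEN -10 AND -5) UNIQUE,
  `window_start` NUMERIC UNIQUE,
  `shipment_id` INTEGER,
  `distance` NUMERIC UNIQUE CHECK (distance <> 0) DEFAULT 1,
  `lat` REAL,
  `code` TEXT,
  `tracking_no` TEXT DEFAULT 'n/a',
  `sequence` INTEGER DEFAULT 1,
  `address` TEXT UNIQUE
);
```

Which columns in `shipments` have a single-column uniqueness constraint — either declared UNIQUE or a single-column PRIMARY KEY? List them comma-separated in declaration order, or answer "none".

- priority: declared UNIQUE → unique.
- window_start: declared UNIQUE → unique.
- shipment_id: no UNIQUE or single-column PK constraint.
- distance: declared UNIQUE → unique.
- lat: no UNIQUE or single-column PK constraint.
- code: no UNIQUE or single-column PK constraint.
- tracking_no: no UNIQUE or single-column PK constraint.
- sequence: no UNIQUE or single-column PK constraint.
- address: declared UNIQUE → unique.

priority, window_start, distance, address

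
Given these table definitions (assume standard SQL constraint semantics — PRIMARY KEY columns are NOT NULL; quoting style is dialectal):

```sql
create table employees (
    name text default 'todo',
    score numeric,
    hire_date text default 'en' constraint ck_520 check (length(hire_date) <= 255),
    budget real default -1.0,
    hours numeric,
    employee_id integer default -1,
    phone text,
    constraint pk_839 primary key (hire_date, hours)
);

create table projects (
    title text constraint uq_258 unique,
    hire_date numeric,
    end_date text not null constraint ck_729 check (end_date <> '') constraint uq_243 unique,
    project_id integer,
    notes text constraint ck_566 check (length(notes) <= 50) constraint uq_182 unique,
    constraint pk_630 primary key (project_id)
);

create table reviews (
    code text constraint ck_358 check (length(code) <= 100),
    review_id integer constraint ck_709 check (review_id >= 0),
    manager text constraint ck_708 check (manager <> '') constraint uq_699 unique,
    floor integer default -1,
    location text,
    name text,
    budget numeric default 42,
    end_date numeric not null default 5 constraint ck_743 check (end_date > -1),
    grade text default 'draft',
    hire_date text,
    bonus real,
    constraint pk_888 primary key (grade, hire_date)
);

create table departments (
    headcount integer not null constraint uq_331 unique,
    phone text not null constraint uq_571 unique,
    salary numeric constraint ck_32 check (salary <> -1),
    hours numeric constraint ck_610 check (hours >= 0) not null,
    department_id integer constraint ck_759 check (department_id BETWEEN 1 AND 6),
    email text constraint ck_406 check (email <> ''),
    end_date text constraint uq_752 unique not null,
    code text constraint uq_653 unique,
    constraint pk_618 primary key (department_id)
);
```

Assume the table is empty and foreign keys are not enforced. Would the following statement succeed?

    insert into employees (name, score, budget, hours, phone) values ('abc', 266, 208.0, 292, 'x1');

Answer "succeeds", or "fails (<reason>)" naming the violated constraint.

NOT NULL columns: hire_date defaults to 'en'; hours is supplied.
No constraint is violated.

succeeds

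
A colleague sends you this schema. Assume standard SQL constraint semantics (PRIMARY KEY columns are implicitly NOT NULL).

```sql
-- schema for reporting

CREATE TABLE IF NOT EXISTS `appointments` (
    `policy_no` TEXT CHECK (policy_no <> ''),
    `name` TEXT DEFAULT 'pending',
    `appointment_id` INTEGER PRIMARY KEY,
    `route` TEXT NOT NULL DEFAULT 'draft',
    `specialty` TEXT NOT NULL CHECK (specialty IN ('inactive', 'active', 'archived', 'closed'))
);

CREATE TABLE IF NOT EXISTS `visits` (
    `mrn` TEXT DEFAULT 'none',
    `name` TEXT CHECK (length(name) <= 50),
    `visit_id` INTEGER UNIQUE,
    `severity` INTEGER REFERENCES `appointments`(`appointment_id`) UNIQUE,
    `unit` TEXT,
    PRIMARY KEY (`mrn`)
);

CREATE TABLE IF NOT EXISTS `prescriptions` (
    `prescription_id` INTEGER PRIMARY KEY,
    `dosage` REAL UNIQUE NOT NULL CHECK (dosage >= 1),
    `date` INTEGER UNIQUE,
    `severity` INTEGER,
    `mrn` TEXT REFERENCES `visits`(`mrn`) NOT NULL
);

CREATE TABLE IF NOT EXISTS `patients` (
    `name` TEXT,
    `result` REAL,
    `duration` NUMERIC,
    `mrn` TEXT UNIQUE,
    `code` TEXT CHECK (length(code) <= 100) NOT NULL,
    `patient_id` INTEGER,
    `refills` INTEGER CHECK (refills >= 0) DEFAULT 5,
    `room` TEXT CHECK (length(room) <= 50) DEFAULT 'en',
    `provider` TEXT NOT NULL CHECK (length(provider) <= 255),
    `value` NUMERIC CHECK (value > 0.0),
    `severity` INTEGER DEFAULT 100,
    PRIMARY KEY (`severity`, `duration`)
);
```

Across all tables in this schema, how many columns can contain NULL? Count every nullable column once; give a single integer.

15

appointments: 2 nullable (policy_no, name — PK (appointment_id) and explicit NOT NULL columns excluded).
visits: 4 nullable (name, visit_id, severity, unit — PK (mrn) and explicit NOT NULL columns excluded).
prescriptions: 2 nullable (date, severity — PK (prescription_id) and explicit NOT NULL columns excluded).
patients: 7 nullable (name, result, mrn, patient_id, refills, room, value — PK (severity, duration) and explicit NOT NULL columns excluded).
Total: 2 + 4 + 2 + 7 = 15.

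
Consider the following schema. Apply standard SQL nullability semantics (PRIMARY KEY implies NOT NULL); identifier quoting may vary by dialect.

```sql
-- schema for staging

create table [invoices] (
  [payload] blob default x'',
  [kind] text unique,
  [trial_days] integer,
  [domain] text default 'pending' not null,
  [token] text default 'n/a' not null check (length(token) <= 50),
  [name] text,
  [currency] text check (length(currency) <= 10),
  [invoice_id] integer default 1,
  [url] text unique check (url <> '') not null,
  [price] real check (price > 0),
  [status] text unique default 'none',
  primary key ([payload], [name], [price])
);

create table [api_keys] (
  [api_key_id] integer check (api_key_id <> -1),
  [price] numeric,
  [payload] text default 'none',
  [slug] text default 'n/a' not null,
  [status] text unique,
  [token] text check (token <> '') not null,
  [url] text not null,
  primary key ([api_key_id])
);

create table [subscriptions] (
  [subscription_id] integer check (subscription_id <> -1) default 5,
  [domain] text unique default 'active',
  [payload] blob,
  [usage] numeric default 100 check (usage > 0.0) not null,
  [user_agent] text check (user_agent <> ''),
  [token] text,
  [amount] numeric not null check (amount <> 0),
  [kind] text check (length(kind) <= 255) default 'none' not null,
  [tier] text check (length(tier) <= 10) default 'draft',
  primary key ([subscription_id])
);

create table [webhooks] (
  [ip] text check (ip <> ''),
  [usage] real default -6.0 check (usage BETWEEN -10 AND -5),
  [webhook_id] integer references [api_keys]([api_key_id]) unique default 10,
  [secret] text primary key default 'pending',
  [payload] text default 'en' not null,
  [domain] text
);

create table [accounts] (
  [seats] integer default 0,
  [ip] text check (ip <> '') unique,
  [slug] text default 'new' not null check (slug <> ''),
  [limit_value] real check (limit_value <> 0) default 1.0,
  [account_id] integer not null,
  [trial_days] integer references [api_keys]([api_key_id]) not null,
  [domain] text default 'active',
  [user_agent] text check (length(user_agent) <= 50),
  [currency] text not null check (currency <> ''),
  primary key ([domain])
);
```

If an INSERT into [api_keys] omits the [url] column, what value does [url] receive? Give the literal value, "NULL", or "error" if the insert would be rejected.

error

url has no DEFAULT clause.
Omitting it would insert NULL, but it is declared NOT NULL, so the INSERT fails.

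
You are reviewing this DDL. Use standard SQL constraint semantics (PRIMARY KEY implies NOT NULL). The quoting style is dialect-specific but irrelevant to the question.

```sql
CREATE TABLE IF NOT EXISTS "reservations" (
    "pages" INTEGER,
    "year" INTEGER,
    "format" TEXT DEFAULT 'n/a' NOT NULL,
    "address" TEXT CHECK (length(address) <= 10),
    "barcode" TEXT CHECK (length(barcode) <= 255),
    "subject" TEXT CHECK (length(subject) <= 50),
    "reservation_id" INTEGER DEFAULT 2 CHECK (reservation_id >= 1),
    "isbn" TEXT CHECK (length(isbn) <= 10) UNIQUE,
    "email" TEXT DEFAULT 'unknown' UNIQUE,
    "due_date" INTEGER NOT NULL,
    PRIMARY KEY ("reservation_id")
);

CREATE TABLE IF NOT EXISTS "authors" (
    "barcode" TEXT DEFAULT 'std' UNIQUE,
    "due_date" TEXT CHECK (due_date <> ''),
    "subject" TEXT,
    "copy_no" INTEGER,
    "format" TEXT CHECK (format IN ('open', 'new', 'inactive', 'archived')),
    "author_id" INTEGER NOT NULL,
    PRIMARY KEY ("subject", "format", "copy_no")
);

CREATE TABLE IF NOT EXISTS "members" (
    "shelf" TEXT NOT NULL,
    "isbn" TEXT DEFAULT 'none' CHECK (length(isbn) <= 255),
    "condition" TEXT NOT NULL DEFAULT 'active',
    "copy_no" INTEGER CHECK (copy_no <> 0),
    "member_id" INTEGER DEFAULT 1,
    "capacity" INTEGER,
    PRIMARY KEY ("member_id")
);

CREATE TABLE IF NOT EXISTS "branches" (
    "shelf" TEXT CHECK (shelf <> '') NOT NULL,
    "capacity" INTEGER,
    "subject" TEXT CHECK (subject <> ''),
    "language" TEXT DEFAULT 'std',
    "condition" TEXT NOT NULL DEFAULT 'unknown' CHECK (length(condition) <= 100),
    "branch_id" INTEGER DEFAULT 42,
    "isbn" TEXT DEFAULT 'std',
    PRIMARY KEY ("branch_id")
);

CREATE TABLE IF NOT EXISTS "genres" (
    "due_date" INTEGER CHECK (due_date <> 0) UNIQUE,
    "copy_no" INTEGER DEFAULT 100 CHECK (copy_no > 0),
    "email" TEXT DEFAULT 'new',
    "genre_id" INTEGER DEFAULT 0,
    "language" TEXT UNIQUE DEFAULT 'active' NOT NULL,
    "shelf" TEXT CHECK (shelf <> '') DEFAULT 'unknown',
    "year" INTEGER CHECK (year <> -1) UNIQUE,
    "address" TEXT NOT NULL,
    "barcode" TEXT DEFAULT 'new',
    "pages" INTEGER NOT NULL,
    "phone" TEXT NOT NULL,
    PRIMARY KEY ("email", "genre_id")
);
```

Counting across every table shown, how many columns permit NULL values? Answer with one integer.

reservations: 7 nullable (pages, year, address, barcode, subject, isbn, email — PK (reservation_id) and explicit NOT NULL columns excluded).
authors: 2 nullable (barcode, due_date — PK (subject, format, copy_no) and explicit NOT NULL columns excluded).
members: 3 nullable (isbn, copy_no, capacity — PK (member_id) and explicit NOT NULL columns excluded).
branches: 4 nullable (capacity, subject, language, isbn — PK (branch_id) and explicit NOT NULL columns excluded).
genres: 5 nullable (due_date, copy_no, shelf, year, barcode — PK (email, genre_id) and explicit NOT NULL columns excluded).
Total: 7 + 2 + 3 + 4 + 5 = 21.

21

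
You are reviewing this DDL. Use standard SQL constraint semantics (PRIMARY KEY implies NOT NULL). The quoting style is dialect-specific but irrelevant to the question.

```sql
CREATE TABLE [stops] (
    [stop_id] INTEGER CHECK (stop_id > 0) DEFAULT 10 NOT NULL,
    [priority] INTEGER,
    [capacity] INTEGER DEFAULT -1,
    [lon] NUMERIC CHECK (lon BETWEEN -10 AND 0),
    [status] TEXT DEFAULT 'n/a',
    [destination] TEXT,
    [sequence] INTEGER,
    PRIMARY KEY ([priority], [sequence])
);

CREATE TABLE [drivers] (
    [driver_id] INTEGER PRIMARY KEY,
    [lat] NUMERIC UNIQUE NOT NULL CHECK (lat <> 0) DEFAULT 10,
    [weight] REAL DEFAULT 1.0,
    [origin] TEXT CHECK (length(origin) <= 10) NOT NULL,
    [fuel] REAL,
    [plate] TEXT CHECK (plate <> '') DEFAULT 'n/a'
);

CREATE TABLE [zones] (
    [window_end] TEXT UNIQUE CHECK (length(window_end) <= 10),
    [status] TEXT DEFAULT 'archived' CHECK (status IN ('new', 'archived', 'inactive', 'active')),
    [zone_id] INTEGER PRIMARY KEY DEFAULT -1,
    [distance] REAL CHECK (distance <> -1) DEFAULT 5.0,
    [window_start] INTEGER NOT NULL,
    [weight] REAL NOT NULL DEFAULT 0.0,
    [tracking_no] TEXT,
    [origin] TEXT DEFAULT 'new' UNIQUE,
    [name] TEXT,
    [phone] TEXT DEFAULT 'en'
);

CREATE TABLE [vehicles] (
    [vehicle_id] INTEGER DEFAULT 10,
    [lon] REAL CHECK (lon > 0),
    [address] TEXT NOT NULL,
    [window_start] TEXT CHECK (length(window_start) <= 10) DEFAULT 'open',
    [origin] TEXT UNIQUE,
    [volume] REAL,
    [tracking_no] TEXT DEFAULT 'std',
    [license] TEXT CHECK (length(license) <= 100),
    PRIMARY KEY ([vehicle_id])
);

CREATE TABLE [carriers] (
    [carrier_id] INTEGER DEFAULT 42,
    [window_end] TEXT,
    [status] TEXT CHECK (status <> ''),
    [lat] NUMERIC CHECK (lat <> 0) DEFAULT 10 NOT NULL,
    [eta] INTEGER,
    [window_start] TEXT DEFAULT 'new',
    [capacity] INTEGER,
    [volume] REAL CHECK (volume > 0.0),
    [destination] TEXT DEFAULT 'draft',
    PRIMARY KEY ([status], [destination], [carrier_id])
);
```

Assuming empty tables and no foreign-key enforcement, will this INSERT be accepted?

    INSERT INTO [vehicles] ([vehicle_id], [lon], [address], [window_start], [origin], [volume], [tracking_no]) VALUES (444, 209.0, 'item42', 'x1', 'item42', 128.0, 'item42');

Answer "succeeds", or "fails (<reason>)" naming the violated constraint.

succeeds

NOT NULL columns: address is supplied; vehicle_id is supplied.
CHECK constraints: 209.0 satisfies (lon > 0); 'x1' satisfies (length(window_start) <= 10).
No constraint is violated.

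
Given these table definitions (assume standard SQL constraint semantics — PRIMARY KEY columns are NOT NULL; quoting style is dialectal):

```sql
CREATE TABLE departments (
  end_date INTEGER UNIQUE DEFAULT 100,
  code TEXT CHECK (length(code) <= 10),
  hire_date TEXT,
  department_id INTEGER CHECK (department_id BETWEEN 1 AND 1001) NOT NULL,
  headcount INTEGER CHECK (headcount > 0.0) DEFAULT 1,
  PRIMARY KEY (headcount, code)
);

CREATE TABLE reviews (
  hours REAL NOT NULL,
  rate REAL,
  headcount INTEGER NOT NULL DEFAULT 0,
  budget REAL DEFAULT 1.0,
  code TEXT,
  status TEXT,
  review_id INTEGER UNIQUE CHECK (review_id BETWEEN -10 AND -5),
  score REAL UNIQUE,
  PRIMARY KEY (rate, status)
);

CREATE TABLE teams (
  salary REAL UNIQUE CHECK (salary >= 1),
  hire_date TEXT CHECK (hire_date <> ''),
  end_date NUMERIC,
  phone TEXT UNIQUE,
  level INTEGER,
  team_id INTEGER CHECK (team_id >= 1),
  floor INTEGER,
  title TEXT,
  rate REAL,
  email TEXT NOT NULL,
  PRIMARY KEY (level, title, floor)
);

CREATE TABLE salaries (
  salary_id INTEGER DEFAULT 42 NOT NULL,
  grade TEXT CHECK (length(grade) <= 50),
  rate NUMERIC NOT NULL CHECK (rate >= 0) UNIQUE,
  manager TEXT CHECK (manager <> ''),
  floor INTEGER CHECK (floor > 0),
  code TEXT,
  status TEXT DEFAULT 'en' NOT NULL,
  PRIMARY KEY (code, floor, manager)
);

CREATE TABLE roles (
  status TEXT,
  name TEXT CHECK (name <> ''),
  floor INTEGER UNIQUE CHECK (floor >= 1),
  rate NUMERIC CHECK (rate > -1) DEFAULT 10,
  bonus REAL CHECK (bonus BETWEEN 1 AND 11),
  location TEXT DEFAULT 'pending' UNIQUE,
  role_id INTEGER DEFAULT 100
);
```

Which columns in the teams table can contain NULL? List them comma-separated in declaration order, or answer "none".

salary, hire_date, end_date, phone, team_id, rate

- salary: CHECK does not forbid NULL (a CHECK constraint passes when its expression is NULL) → nullable.
- hire_date: CHECK does not forbid NULL (a CHECK constraint passes when its expression is NULL) → nullable.
- end_date: no NOT NULL constraint applies → nullable.
- phone: UNIQUE does not imply NOT NULL → nullable.
- level: part of the PRIMARY KEY, which implies NOT NULL → not nullable.
- team_id: CHECK does not forbid NULL (a CHECK constraint passes when its expression is NULL) → nullable.
- floor: part of the PRIMARY KEY, which implies NOT NULL → not nullable.
- title: part of the PRIMARY KEY, which implies NOT NULL → not nullable.
- rate: no NOT NULL constraint applies → nullable.
- email: declared NOT NULL → not nullable.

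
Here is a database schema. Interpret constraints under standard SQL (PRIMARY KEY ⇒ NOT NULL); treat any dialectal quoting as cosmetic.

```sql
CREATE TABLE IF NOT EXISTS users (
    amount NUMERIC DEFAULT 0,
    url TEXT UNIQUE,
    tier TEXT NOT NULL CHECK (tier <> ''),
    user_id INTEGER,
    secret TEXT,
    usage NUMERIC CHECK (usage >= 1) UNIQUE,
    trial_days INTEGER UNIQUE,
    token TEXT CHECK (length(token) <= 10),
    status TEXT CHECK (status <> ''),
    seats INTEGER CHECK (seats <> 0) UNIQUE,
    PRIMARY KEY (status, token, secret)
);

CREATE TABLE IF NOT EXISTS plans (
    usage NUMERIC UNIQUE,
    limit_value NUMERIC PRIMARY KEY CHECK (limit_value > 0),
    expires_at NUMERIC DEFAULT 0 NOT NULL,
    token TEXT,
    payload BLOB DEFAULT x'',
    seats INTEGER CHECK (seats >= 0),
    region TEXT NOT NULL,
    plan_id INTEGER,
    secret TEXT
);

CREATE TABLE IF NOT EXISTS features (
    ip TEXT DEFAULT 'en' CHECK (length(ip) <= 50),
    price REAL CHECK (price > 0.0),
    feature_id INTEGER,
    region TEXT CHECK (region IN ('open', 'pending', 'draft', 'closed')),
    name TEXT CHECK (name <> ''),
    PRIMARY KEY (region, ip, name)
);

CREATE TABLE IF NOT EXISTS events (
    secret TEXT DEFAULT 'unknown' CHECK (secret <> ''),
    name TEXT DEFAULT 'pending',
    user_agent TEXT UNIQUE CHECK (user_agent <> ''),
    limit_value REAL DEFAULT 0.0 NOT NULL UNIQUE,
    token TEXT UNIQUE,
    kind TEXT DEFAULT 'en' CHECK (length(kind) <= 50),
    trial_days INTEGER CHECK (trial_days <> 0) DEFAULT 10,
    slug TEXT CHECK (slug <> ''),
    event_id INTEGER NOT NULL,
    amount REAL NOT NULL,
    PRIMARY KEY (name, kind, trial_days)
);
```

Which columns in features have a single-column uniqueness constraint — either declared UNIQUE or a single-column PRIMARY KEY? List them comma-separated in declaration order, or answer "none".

none

- ip: part of a composite PRIMARY KEY — only the tuple is unique, not this column on its own.
- price: no UNIQUE or single-column PK constraint.
- feature_id: no UNIQUE or single-column PK constraint.
- region: part of a composite PRIMARY KEY — only the tuple is unique, not this column on its own.
- name: part of a composite PRIMARY KEY — only the tuple is unique, not this column on its own.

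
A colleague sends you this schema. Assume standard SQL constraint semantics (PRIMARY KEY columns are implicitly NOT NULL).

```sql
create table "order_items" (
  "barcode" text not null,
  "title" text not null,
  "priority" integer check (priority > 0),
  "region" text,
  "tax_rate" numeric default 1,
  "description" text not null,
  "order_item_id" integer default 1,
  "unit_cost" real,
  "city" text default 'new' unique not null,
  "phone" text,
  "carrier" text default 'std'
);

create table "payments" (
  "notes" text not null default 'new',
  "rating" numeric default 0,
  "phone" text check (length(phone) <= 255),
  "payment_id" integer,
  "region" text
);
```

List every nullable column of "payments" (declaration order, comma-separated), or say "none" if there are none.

rating, phone, payment_id, region

- notes: declared NOT NULL → not nullable.
- rating: DEFAULT only fills an omitted column; an explicit NULL is still allowed → nullable.
- phone: CHECK does not forbid NULL (a CHECK constraint passes when its expression is NULL) → nullable.
- payment_id: no NOT NULL constraint applies → nullable.
- region: no NOT NULL constraint applies → nullable.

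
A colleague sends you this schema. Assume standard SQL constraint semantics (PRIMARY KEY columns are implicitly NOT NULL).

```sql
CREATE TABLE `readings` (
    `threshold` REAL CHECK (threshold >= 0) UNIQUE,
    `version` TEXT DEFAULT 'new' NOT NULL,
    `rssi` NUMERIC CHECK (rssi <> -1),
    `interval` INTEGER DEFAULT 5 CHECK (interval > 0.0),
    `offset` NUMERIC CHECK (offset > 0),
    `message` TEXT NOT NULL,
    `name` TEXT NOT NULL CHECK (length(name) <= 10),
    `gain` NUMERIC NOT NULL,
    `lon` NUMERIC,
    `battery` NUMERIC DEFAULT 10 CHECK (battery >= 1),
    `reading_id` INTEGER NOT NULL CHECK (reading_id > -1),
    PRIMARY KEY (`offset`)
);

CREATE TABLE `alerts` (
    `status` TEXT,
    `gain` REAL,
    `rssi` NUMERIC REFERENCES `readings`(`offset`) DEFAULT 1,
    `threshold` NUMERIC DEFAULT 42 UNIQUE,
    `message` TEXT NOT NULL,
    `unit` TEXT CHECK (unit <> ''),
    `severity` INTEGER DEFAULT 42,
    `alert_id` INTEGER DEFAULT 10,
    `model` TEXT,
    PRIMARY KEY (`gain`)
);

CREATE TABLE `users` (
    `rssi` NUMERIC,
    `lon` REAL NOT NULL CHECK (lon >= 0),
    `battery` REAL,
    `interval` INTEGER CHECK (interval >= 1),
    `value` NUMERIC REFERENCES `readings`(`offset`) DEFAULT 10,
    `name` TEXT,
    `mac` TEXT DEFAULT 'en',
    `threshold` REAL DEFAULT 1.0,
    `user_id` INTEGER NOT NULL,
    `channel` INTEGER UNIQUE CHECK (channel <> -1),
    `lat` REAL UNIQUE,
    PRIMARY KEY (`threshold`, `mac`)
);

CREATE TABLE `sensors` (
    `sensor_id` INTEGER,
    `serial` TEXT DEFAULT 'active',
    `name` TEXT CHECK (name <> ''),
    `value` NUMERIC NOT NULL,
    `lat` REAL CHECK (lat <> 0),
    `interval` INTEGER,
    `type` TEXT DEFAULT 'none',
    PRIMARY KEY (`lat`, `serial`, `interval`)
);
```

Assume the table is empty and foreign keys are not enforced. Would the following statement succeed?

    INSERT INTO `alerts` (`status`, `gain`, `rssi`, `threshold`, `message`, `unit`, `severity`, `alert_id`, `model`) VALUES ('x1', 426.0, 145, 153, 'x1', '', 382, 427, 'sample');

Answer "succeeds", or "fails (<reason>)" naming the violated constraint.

fails (CHECK on unit)

The value '' for unit violates CHECK (unit <> '').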